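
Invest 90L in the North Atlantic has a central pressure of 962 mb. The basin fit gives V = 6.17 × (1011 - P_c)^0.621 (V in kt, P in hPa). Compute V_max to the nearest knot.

69 kt

ΔP = 1011 − 962 = 49 mb.
49^0.621 ≈ 11.210.
V ≈ 6.17 × 11.210 ≈ 69.2 kt.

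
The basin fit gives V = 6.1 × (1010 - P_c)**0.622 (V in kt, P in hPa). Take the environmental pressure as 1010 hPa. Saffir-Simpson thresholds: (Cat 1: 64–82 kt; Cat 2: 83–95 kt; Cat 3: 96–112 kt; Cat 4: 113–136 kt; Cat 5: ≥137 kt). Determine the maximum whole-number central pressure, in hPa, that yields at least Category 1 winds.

966 hPa

Category 1 begins at V = 64 kt.
Required ΔP = (64/6.1)^(1/0.622) = 10.492^1.608 ≈ 43.78 hPa.
P_c ≤ 1010 − 43.78 = 966.22, so the highest integer P_c is 966 hPa.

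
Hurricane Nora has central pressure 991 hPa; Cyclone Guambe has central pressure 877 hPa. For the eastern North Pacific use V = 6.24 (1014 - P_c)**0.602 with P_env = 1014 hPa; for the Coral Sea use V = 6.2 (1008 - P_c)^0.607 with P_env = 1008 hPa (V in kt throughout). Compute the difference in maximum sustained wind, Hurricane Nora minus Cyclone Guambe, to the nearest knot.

-78 kt

Hurricane Nora: ΔP = 23; V ≈ 6.24 × 23^0.602 ≈ 41.20 kt.
Cyclone Guambe: ΔP = 131; V ≈ 6.2 × 131^0.607 ≈ 119.56 kt.
Difference ≈ 41.20 − 119.56 = -78.36 → -78 kt.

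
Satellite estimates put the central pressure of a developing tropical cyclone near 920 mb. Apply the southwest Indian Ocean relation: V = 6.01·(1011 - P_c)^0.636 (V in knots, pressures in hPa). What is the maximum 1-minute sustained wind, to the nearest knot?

106 kt

ΔP = 1011 − 920 = 91 mb.
91^0.636 ≈ 17.618.
V ≈ 6.01 × 17.618 ≈ 105.9 kt.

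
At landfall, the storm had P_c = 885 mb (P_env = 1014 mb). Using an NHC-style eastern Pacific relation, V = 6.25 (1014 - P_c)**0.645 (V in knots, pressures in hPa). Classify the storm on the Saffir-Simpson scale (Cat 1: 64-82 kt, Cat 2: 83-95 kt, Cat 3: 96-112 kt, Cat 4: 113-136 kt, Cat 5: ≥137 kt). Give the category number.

ΔP = 1014 − 885 = 129 mb.
V ≈ 6.25 × 129^0.645 = 6.25 × 22.98 ≈ 144 kt.
144 kt falls in the Category 5 band.

5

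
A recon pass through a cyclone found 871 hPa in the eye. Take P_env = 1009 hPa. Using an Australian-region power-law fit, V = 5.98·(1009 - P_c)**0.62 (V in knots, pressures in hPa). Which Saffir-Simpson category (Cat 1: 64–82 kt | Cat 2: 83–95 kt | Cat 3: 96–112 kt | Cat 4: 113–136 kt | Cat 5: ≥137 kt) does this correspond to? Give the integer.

4

ΔP = 1009 − 871 = 138 hPa.
V ≈ 5.98 × 138^0.62 = 5.98 × 21.22 ≈ 127 kt.
127 kt falls in the Category 4 band.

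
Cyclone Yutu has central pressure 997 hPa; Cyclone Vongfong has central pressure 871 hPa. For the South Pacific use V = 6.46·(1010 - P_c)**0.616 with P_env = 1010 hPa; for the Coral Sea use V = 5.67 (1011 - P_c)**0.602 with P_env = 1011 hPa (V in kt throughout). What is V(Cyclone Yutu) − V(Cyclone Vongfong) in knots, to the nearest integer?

Cyclone Yutu: ΔP = 13; V ≈ 6.46 × 13^0.616 ≈ 31.36 kt.
Cyclone Vongfong: ΔP = 140; V ≈ 5.67 × 140^0.602 ≈ 111.06 kt.
Difference ≈ 31.36 − 111.06 = -79.70 → -80 kt.

-80 kt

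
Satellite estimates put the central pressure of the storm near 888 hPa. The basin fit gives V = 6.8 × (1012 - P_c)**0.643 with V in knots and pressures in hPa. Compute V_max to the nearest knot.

151 kt

ΔP = 1012 − 888 = 124 hPa.
124^0.643 ≈ 22.186.
V ≈ 6.8 × 22.186 ≈ 150.9 kt.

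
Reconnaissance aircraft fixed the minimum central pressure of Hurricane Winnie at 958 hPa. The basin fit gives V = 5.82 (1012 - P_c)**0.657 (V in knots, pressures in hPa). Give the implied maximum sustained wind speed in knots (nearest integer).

80 kt

ΔP = 1012 − 958 = 54 hPa.
54^0.657 ≈ 13.746.
V ≈ 5.82 × 13.746 ≈ 80.0 kt.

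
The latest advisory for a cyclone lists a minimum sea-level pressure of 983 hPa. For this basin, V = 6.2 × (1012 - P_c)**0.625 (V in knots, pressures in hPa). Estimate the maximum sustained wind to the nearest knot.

51 kt

ΔP = 1012 − 983 = 29 hPa.
29^0.625 ≈ 8.203.
V ≈ 6.2 × 8.203 ≈ 50.9 kt.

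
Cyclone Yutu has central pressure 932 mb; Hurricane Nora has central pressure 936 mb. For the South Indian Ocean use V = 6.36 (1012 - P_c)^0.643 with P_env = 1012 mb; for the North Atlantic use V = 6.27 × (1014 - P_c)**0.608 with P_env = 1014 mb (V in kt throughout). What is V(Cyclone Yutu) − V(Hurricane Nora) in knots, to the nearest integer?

18 kt

Cyclone Yutu: ΔP = 80; V ≈ 6.36 × 80^0.643 ≈ 106.45 kt.
Hurricane Nora: ΔP = 78; V ≈ 6.27 × 78^0.608 ≈ 88.65 kt.
Difference ≈ 106.45 − 88.65 = 17.80 → 18 kt.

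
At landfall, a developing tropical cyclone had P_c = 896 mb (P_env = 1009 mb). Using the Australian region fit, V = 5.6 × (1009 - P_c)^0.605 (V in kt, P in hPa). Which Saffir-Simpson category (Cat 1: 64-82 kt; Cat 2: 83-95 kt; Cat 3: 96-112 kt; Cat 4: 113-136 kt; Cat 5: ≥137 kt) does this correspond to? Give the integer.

3

ΔP = 1009 − 896 = 113 mb.
V ≈ 5.6 × 113^0.605 = 5.6 × 17.46 ≈ 98 kt.
98 kt falls in the Category 3 band.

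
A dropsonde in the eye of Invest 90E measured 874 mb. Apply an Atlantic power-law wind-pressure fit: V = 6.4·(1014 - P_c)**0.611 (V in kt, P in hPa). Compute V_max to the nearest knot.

131 kt

ΔP = 1014 − 874 = 140 mb.
140^0.611 ≈ 20.478.
V ≈ 6.4 × 20.478 ≈ 131.1 kt.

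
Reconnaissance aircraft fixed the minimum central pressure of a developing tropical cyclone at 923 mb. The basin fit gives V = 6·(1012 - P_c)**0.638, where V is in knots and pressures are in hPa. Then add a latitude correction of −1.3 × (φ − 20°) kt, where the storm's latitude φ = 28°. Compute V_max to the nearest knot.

ΔP = 1012 − 923 = 89 mb.
89^0.638 ≈ 17.527.
V ≈ 6 × 17.527 ≈ 105.2 kt.
Latitude correction: −1.3 × (28 − 20) = -10.4 kt.
Corrected V ≈ 94.8 kt → 95 kt.

95 kt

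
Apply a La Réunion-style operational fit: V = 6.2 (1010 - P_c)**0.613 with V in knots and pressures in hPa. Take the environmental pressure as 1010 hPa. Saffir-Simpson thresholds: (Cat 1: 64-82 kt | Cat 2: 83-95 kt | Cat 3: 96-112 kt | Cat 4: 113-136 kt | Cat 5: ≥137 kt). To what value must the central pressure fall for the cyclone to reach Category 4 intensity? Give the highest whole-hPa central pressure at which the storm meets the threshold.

896 hPa

Category 4 begins at V = 113 kt.
Required ΔP = (113/6.2)^(1/0.613) = 18.226^1.631 ≈ 113.92 hPa.
P_c ≤ 1010 − 113.92 = 896.08, so the highest integer P_c is 896 hPa.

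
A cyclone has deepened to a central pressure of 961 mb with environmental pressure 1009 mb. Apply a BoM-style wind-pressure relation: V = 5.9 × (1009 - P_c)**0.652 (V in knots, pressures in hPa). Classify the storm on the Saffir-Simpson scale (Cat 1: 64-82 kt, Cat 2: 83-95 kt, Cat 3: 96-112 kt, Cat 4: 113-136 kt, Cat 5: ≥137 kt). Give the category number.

1

ΔP = 1009 − 961 = 48 mb.
V ≈ 5.9 × 48^0.652 = 5.9 × 12.48 ≈ 74 kt.
74 kt falls in the Category 1 band.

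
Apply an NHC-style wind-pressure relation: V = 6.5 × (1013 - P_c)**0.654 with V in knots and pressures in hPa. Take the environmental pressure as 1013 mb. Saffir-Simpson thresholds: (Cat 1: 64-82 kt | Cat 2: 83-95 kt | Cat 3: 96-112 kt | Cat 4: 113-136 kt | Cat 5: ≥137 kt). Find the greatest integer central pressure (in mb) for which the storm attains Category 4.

934 mb

Category 4 begins at V = 113 kt.
Required ΔP = (113/6.5)^(1/0.654) = 17.385^1.529 ≈ 78.75 mb.
P_c ≤ 1013 − 78.75 = 934.25, so the highest integer P_c is 934 mb.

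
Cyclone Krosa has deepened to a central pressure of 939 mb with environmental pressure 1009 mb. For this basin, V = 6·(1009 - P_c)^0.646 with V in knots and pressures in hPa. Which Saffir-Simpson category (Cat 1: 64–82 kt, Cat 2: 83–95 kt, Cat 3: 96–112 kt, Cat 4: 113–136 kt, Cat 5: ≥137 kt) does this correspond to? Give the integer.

ΔP = 1009 − 939 = 70 mb.
V ≈ 6 × 70^0.646 = 6 × 15.56 ≈ 93 kt.
93 kt falls in the Category 2 band.

2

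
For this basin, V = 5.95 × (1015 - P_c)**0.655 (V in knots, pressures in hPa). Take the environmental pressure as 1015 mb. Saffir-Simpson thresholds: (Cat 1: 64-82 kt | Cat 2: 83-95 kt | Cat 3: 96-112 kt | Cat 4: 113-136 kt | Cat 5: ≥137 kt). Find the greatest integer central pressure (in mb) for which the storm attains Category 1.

977 mb

Category 1 begins at V = 64 kt.
Required ΔP = (64/5.95)^(1/0.655) = 10.756^1.527 ≈ 37.59 mb.
P_c ≤ 1015 − 37.59 = 977.41, so the highest integer P_c is 977 mb.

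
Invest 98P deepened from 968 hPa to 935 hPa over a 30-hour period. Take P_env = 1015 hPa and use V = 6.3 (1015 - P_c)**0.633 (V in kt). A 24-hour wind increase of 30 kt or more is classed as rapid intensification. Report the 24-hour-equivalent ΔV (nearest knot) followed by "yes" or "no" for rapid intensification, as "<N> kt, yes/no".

23 kt, no

V₁: ΔP = 47, V ≈ 6.3 × 47^0.633 ≈ 72.07 kt.
V₂: ΔP = 80, V ≈ 6.3 × 80^0.633 ≈ 100.92 kt.
ΔV over 30 h = 28.85 kt → 24 h equivalent = 28.85 × 24/30 ≈ 23.08 kt.
23 kt < 30 kt ⇒ not rapid intensification.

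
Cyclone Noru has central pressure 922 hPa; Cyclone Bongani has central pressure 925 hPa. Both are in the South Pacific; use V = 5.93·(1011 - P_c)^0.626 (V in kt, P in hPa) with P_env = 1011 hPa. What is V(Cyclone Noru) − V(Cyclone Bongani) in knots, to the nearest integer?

Cyclone Noru: ΔP = 89; V ≈ 5.93 × 89^0.626 ≈ 98.49 kt.
Cyclone Bongani: ΔP = 86; V ≈ 5.93 × 86^0.626 ≈ 96.39 kt.
Difference ≈ 98.49 − 96.39 = 2.10 → 2 kt.

2 kt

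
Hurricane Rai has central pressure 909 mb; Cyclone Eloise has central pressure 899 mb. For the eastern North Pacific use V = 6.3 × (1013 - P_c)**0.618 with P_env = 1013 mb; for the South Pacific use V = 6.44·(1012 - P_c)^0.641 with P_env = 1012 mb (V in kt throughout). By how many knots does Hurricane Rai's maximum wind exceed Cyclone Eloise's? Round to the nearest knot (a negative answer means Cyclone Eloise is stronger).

Hurricane Rai: ΔP = 104; V ≈ 6.3 × 104^0.618 ≈ 111.14 kt.
Cyclone Eloise: ΔP = 113; V ≈ 6.44 × 113^0.641 ≈ 133.32 kt.
Difference ≈ 111.14 − 133.32 = -22.18 → -22 kt.

-22 kt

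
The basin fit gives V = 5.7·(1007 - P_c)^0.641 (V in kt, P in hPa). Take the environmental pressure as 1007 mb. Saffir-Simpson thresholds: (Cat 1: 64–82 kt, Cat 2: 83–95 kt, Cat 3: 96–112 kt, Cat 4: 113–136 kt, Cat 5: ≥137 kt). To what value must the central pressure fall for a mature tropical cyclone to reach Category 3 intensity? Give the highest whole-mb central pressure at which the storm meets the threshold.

925 mb

Category 3 begins at V = 96 kt.
Required ΔP = (96/5.7)^(1/0.641) = 16.842^1.560 ≈ 81.89 mb.
P_c ≤ 1007 − 81.89 = 925.11, so the highest integer P_c is 925 mb.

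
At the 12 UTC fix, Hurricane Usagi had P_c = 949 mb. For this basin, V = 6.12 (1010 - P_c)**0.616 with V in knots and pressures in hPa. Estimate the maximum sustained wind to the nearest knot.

77 kt

ΔP = 1010 − 949 = 61 mb.
61^0.616 ≈ 12.582.
V ≈ 6.12 × 12.582 ≈ 77.0 kt.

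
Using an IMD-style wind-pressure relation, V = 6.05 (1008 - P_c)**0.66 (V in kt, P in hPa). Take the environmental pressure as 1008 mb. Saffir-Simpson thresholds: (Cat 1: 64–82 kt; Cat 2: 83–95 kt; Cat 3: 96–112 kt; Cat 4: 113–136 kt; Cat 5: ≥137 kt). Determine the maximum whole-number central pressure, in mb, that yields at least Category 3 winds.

942 mb

Category 3 begins at V = 96 kt.
Required ΔP = (96/6.05)^(1/0.66) = 15.868^1.515 ≈ 65.91 mb.
P_c ≤ 1008 − 65.91 = 942.09, so the highest integer P_c is 942 mb.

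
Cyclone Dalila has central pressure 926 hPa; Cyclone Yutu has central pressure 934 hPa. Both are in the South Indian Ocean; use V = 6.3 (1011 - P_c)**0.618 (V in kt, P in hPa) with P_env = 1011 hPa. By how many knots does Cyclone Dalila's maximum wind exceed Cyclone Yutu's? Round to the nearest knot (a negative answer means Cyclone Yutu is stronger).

6 kt

Cyclone Dalila: ΔP = 85; V ≈ 6.3 × 85^0.618 ≈ 98.11 kt.
Cyclone Yutu: ΔP = 77; V ≈ 6.3 × 77^0.618 ≈ 92.30 kt.
Difference ≈ 98.11 − 92.30 = 5.81 → 6 kt.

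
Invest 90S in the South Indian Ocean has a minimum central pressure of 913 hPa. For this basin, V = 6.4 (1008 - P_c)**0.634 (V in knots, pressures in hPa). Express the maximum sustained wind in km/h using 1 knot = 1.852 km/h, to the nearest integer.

213 km/h

ΔP = 1008 − 913 = 95 hPa.
V ≈ 6.4 × 95^0.634 = 6.4 × 17.942 ≈ 114.830 kt.
114.830 × 1.852 ≈ 212.67 km/h → 213 km/h.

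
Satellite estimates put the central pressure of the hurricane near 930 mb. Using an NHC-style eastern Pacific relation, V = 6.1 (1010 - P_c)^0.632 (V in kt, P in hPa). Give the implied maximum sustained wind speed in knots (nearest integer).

ΔP = 1010 − 930 = 80 mb.
80^0.632 ≈ 15.950.
V ≈ 6.1 × 15.950 ≈ 97.3 kt.

97 kt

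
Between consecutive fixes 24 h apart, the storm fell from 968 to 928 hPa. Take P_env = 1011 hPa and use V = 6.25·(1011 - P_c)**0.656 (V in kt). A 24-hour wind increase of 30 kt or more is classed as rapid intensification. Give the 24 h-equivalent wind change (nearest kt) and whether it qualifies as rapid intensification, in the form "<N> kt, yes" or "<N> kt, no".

40 kt, yes

V₁: ΔP = 43, V ≈ 6.25 × 43^0.656 ≈ 73.69 kt.
V₂: ΔP = 83, V ≈ 6.25 × 83^0.656 ≈ 113.45 kt.
ΔV over 24 h = 39.76 kt → 24 h equivalent = 39.76 × 24/24 ≈ 39.76 kt.
40 kt ≥ 30 kt ⇒ rapid intensification.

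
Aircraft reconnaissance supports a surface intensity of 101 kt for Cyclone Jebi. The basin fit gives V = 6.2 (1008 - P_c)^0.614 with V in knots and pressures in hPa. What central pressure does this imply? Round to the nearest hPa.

914 hPa

ΔP = (V / 6.2)^(1/0.614) = (101/6.2)^1.629.
101/6.2 = 16.290; 16.290^1.629 ≈ 94.15 hPa.
P_c = 1008 − 94.15 = 913.85 ≈ 914 hPa.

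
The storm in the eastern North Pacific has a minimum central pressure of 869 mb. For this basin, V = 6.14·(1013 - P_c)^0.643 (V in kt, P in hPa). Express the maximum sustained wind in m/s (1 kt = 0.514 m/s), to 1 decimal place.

77.1 m/s

ΔP = 1013 − 869 = 144 mb.
V ≈ 6.14 × 144^0.643 = 6.14 × 24.425 ≈ 149.967 kt.
149.967 × 0.514 ≈ 77.08 m/s → 77.1 m/s.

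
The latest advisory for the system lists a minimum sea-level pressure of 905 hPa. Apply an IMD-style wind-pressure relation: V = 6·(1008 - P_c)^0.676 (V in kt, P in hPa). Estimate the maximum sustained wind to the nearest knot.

138 kt

ΔP = 1008 − 905 = 103 hPa.
103^0.676 ≈ 22.944.
V ≈ 6 × 22.944 ≈ 137.7 kt.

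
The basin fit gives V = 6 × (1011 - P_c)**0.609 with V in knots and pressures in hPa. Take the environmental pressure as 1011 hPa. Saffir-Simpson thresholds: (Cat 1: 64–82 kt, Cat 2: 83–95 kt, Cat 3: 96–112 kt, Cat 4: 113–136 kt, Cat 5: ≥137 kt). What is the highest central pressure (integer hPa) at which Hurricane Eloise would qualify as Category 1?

Category 1 begins at V = 64 kt.
Required ΔP = (64/6)^(1/0.609) = 10.667^1.642 ≈ 48.76 hPa.
P_c ≤ 1011 − 48.76 = 962.24, so the highest integer P_c is 962 hPa.

962 hPa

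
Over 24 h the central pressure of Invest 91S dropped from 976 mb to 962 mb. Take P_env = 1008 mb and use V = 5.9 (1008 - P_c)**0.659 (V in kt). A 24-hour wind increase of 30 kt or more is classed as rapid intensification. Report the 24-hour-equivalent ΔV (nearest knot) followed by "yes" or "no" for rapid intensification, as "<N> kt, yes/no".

16 kt, no

V₁: ΔP = 32, V ≈ 5.9 × 32^0.659 ≈ 57.91 kt.
V₂: ΔP = 46, V ≈ 5.9 × 46^0.659 ≈ 73.55 kt.
ΔV over 24 h = 15.64 kt → 24 h equivalent = 15.64 × 24/24 ≈ 15.64 kt.
16 kt < 30 kt ⇒ not rapid intensification.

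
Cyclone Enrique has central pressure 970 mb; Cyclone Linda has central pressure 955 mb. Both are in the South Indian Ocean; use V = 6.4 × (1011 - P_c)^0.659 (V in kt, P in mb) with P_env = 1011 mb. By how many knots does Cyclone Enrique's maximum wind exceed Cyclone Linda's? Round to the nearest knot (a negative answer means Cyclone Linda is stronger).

-17 kt

Cyclone Enrique: ΔP = 41; V ≈ 6.4 × 41^0.659 ≈ 73.96 kt.
Cyclone Linda: ΔP = 56; V ≈ 6.4 × 56^0.659 ≈ 90.83 kt.
Difference ≈ 73.96 − 90.83 = -16.87 → -17 kt.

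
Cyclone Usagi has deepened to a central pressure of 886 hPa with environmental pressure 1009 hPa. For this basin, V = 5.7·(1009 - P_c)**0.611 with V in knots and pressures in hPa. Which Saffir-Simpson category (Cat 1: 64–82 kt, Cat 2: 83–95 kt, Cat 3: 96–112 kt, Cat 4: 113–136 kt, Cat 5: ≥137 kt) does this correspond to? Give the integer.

ΔP = 1009 − 886 = 123 hPa.
V ≈ 5.7 × 123^0.611 = 5.7 × 18.92 ≈ 108 kt.
108 kt falls in the Category 3 band.

3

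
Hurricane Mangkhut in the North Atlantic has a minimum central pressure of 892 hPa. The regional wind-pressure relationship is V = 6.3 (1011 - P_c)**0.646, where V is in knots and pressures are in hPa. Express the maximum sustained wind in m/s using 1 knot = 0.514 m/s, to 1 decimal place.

71.0 m/s

ΔP = 1011 − 892 = 119 hPa.
V ≈ 6.3 × 119^0.646 = 6.3 × 21.918 ≈ 138.084 kt.
138.084 × 0.514 ≈ 70.98 m/s → 71.0 m/s.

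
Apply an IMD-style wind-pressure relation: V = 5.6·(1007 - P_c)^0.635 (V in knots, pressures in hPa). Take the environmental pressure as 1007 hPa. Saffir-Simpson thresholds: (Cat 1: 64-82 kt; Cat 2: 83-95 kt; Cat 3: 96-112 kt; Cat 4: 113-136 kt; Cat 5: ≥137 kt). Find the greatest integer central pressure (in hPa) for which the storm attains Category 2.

Category 2 begins at V = 83 kt.
Required ΔP = (83/5.6)^(1/0.635) = 14.821^1.575 ≈ 69.81 hPa.
P_c ≤ 1007 − 69.81 = 937.19, so the highest integer P_c is 937 hPa.

937 hPa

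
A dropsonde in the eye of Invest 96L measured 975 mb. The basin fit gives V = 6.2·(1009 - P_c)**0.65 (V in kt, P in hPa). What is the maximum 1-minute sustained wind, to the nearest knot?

61 kt

ΔP = 1009 − 975 = 34 mb.
34^0.65 ≈ 9.896.
V ≈ 6.2 × 9.896 ≈ 61.4 kt.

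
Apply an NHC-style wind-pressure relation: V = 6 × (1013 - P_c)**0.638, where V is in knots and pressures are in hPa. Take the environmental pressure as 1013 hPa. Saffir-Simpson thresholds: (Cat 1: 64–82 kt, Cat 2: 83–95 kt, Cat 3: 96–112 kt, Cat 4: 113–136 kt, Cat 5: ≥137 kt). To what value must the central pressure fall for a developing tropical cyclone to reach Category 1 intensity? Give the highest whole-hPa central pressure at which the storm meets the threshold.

Category 1 begins at V = 64 kt.
Required ΔP = (64/6)^(1/0.638) = 10.667^1.567 ≈ 40.86 hPa.
P_c ≤ 1013 − 40.86 = 972.14, so the highest integer P_c is 972 hPa.

972 hPa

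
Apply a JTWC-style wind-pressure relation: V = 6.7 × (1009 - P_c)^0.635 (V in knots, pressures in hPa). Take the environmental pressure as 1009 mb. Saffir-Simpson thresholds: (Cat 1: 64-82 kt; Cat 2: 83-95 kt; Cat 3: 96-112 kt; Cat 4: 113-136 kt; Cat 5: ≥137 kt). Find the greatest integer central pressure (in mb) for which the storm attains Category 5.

Category 5 begins at V = 137 kt.
Required ΔP = (137/6.7)^(1/0.635) = 20.448^1.575 ≈ 115.88 mb.
P_c ≤ 1009 − 115.88 = 893.12, so the highest integer P_c is 893 mb.

893 mb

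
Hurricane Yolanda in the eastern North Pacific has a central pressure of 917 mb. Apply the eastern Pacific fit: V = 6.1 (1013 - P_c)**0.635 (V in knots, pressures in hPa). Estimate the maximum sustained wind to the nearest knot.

ΔP = 1013 − 917 = 96 mb.
96^0.635 ≈ 18.144.
V ≈ 6.1 × 18.144 ≈ 110.7 kt.

111 kt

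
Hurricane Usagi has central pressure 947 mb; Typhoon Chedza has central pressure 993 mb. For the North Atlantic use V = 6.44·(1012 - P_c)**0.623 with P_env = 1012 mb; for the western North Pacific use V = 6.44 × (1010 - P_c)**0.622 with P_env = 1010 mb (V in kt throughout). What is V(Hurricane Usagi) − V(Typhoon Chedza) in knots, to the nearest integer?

Hurricane Usagi: ΔP = 65; V ≈ 6.44 × 65^0.623 ≈ 86.76 kt.
Typhoon Chedza: ΔP = 17; V ≈ 6.44 × 17^0.622 ≈ 37.52 kt.
Difference ≈ 86.76 − 37.52 = 49.24 → 49 kt.

49 kt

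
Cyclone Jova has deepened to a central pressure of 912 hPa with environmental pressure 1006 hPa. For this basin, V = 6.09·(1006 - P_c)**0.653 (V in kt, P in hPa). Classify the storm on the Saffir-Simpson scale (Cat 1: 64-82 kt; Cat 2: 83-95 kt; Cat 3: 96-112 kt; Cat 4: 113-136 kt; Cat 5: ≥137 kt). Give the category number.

4

ΔP = 1006 − 912 = 94 hPa.
V ≈ 6.09 × 94^0.653 = 6.09 × 19.43 ≈ 118 kt.
118 kt falls in the Category 4 band.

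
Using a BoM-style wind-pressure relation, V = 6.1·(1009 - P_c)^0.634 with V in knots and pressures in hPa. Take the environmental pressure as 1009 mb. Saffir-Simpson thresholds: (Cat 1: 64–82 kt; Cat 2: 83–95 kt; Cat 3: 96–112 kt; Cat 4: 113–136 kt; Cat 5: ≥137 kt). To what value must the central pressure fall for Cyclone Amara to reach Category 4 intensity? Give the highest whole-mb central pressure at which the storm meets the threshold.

Category 4 begins at V = 113 kt.
Required ΔP = (113/6.1)^(1/0.634) = 18.525^1.577 ≈ 99.91 mb.
P_c ≤ 1009 − 99.91 = 909.09, so the highest integer P_c is 909 mb.

909 mb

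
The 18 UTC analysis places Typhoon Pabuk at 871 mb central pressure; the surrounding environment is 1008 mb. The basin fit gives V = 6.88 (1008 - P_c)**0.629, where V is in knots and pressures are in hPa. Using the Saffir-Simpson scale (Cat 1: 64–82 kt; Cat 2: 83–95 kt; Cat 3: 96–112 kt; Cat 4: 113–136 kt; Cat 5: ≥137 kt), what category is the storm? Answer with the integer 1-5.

ΔP = 1008 − 871 = 137 mb.
V ≈ 6.88 × 137^0.629 = 6.88 × 22.08 ≈ 152 kt.
152 kt falls in the Category 5 band.

5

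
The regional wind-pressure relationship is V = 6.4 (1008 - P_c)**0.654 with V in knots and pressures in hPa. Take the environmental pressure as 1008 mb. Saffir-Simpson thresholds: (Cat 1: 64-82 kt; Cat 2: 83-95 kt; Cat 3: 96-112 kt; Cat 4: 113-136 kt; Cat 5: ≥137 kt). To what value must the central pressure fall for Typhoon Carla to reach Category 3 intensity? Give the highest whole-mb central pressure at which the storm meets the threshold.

Category 3 begins at V = 96 kt.
Required ΔP = (96/6.4)^(1/0.654) = 15.000^1.529 ≈ 62.85 mb.
P_c ≤ 1008 − 62.85 = 945.15, so the highest integer P_c is 945 mb.

945 mb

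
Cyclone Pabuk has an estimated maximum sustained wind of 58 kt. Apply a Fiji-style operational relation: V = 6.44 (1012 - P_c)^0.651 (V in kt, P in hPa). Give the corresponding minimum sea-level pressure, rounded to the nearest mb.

ΔP = (V / 6.44)^(1/0.651) = (58/6.44)^1.536.
58/6.44 = 9.006; 9.006^1.536 ≈ 29.26 mb.
P_c = 1012 − 29.26 = 982.74 ≈ 983 mb.

983 mb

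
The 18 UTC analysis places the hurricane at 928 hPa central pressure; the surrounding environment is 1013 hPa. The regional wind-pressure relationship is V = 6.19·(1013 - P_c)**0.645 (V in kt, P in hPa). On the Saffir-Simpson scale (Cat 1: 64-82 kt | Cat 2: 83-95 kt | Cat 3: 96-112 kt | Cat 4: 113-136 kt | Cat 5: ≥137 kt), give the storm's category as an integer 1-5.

3

ΔP = 1013 − 928 = 85 hPa.
V ≈ 6.19 × 85^0.645 = 6.19 × 17.56 ≈ 109 kt.
109 kt falls in the Category 3 band.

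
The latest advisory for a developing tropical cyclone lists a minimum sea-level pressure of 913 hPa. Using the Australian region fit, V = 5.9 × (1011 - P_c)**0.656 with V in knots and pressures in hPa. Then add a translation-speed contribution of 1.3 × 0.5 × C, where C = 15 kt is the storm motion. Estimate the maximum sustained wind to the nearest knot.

129 kt

ΔP = 1011 − 913 = 98 hPa.
98^0.656 ≈ 20.242.
V ≈ 5.9 × 20.242 ≈ 119.4 kt.
Translation term: 1.3 × 0.5 × 15 = 9.75 kt.
Corrected V ≈ 129.15 kt → 129 kt.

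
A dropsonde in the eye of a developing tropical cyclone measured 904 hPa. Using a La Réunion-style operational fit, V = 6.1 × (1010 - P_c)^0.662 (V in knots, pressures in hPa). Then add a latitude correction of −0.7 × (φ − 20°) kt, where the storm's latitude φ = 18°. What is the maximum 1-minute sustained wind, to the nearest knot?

135 kt

ΔP = 1010 − 904 = 106 hPa.
106^0.662 ≈ 21.916.
V ≈ 6.1 × 21.916 ≈ 133.7 kt.
Latitude correction: −0.7 × (18 − 20) = 1.4 kt.
Corrected V ≈ 135.1 kt → 135 kt.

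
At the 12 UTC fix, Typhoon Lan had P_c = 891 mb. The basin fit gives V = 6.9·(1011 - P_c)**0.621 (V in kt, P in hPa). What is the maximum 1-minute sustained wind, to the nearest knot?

135 kt

ΔP = 1011 − 891 = 120 mb.
120^0.621 ≈ 19.551.
V ≈ 6.9 × 19.551 ≈ 134.9 kt.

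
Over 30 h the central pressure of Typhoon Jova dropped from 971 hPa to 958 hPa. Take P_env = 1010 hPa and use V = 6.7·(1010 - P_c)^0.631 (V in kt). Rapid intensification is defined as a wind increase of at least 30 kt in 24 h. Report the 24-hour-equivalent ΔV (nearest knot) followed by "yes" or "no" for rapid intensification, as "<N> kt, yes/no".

11 kt, no

V₁: ΔP = 39, V ≈ 6.7 × 39^0.631 ≈ 67.61 kt.
V₂: ΔP = 52, V ≈ 6.7 × 52^0.631 ≈ 81.07 kt.
ΔV over 30 h = 13.46 kt → 24 h equivalent = 13.46 × 24/30 ≈ 10.77 kt.
11 kt < 30 kt ⇒ not rapid intensification.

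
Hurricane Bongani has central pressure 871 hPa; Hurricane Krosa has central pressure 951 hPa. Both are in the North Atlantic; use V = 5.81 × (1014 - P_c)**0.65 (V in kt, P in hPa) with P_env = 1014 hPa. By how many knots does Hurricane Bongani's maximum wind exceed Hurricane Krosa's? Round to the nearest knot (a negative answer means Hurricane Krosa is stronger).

60 kt

Hurricane Bongani: ΔP = 143; V ≈ 5.81 × 143^0.65 ≈ 146.27 kt.
Hurricane Krosa: ΔP = 63; V ≈ 5.81 × 63^0.65 ≈ 85.85 kt.
Difference ≈ 146.27 − 85.85 = 60.42 → 60 kt.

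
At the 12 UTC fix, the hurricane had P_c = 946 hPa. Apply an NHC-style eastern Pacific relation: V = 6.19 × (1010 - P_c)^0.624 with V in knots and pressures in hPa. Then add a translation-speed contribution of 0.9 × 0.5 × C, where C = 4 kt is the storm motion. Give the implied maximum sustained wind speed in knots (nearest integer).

85 kt

ΔP = 1010 − 946 = 64 hPa.
64^0.624 ≈ 13.399.
V ≈ 6.19 × 13.399 ≈ 82.9 kt.
Translation term: 0.9 × 0.5 × 4 = 1.8 kt.
Corrected V ≈ 84.7 kt → 85 kt.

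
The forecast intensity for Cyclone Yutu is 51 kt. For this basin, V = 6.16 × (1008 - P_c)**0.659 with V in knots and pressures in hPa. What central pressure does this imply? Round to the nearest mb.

ΔP = (V / 6.16)^(1/0.659) = (51/6.16)^1.517.
51/6.16 = 8.279; 8.279^1.517 ≈ 24.72 mb.
P_c = 1008 − 24.72 = 983.28 ≈ 983 mb.

983 mb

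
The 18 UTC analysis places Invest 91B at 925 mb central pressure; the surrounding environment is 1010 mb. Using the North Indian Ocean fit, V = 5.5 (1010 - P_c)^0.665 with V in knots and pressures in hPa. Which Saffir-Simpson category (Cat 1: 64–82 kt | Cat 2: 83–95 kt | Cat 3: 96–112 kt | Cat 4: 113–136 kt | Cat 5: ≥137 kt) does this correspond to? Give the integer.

3

ΔP = 1010 − 925 = 85 mb.
V ≈ 5.5 × 85^0.665 = 5.5 × 19.19 ≈ 106 kt.
106 kt falls in the Category 3 band.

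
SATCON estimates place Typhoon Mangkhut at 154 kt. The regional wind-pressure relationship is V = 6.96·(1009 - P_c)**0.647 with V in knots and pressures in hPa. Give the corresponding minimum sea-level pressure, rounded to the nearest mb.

889 mb

ΔP = (V / 6.96)^(1/0.647) = (154/6.96)^1.546.
154/6.96 = 22.126; 22.126^1.546 ≈ 119.86 mb.
P_c = 1009 − 119.86 = 889.14 ≈ 889 mb.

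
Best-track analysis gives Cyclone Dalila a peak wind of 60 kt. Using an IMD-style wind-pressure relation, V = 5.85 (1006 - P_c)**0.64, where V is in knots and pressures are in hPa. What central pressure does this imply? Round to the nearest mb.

ΔP = (V / 5.85)^(1/0.64) = (60/5.85)^1.562.
60/5.85 = 10.256; 10.256^1.562 ≈ 37.99 mb.
P_c = 1006 − 37.99 = 968.01 ≈ 968 mb.

968 mb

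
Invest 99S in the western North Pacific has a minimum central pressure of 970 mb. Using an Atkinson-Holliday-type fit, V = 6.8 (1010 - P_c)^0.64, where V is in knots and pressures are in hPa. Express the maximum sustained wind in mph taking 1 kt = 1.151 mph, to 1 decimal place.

83.0 mph

ΔP = 1010 − 970 = 40 mb.
V ≈ 6.8 × 40^0.64 = 6.8 × 10.600 ≈ 72.082 kt.
72.082 × 1.151 ≈ 82.97 mph → 83.0 mph.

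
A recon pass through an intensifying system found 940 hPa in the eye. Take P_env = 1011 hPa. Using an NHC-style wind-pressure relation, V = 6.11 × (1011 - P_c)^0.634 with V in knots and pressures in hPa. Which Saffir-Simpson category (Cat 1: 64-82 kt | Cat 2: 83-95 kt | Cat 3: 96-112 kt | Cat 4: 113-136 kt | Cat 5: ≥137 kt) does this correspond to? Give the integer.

2

ΔP = 1011 − 940 = 71 hPa.
V ≈ 6.11 × 71^0.634 = 6.11 × 14.92 ≈ 91 kt.
91 kt falls in the Category 2 band.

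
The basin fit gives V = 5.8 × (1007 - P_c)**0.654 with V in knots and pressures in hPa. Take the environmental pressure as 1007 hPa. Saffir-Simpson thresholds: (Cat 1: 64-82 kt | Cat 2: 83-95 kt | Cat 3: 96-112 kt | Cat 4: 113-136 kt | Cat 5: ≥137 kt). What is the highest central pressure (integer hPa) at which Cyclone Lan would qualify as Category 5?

Category 5 begins at V = 137 kt.
Required ΔP = (137/5.8)^(1/0.654) = 23.621^1.529 ≈ 125.84 hPa.
P_c ≤ 1007 − 125.84 = 881.16, so the highest integer P_c is 881 hPa.

881 hPa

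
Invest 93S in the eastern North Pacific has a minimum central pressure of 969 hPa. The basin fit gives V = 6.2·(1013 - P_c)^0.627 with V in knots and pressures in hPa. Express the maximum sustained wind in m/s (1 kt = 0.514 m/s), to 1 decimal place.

ΔP = 1013 − 969 = 44 hPa.
V ≈ 6.2 × 44^0.627 = 6.2 × 10.726 ≈ 66.502 kt.
66.502 × 0.514 ≈ 34.18 m/s → 34.2 m/s.

34.2 m/s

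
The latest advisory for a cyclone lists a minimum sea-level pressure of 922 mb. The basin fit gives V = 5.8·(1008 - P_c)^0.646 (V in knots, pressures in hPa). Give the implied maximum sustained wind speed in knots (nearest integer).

103 kt

ΔP = 1008 − 922 = 86 mb.
86^0.646 ≈ 17.770.
V ≈ 5.8 × 17.770 ≈ 103.1 kt.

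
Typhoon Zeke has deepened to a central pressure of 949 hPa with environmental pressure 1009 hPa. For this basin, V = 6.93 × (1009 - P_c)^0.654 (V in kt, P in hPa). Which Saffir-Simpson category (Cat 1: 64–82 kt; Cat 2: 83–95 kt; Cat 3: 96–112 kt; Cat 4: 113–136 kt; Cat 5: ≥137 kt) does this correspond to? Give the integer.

3

ΔP = 1009 − 949 = 60 hPa.
V ≈ 6.93 × 60^0.654 = 6.93 × 14.55 ≈ 101 kt.
101 kt falls in the Category 3 band.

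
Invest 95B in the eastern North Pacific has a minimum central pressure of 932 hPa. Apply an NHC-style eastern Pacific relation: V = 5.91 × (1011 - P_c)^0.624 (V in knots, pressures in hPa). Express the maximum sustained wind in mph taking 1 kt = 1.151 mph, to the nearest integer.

104 mph

ΔP = 1011 − 932 = 79 hPa.
V ≈ 5.91 × 79^0.624 = 5.91 × 15.280 ≈ 90.304 kt.
90.304 × 1.151 ≈ 103.94 mph → 104 mph.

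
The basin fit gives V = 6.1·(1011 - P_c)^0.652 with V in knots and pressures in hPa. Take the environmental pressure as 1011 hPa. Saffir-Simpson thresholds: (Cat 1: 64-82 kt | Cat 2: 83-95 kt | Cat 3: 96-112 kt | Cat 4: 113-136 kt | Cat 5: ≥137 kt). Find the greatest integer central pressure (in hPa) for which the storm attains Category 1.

Category 1 begins at V = 64 kt.
Required ΔP = (64/6.1)^(1/0.652) = 10.492^1.534 ≈ 36.79 hPa.
P_c ≤ 1011 − 36.79 = 974.21, so the highest integer P_c is 974 hPa.

974 hPa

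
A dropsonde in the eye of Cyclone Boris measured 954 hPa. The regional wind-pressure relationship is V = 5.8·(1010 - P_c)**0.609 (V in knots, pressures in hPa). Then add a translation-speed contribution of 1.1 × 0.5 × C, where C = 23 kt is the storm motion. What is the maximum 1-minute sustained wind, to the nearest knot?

80 kt

ΔP = 1010 − 954 = 56 hPa.
56^0.609 ≈ 11.605.
V ≈ 5.8 × 11.605 ≈ 67.3 kt.
Translation term: 1.1 × 0.5 × 23 = 12.65 kt.
Corrected V ≈ 79.95 kt → 80 kt.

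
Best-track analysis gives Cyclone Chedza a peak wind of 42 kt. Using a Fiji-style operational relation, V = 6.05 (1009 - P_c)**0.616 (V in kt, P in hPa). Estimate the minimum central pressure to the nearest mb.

ΔP = (V / 6.05)^(1/0.616) = (42/6.05)^1.623.
42/6.05 = 6.942; 6.942^1.623 ≈ 23.23 mb.
P_c = 1009 − 23.23 = 985.77 ≈ 986 mb.

986 mb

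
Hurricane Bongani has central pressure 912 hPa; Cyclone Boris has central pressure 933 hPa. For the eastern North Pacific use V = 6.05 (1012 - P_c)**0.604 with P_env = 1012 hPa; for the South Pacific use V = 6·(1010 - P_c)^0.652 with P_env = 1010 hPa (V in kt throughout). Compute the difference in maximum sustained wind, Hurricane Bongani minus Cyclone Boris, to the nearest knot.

-4 kt

Hurricane Bongani: ΔP = 100; V ≈ 6.05 × 100^0.604 ≈ 97.67 kt.
Cyclone Boris: ΔP = 77; V ≈ 6 × 77^0.652 ≈ 101.89 kt.
Difference ≈ 97.67 − 101.89 = -4.22 → -4 kt.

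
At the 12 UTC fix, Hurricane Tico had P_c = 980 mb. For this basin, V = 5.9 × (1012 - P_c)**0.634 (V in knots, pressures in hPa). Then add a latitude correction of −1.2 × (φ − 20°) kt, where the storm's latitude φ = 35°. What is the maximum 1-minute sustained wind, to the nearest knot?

ΔP = 1012 − 980 = 32 mb.
32^0.634 ≈ 9.000.
V ≈ 5.9 × 9.000 ≈ 53.1 kt.
Latitude correction: −1.2 × (35 − 20) = -18 kt.
Corrected V ≈ 35.1 kt → 35 kt.

35 kt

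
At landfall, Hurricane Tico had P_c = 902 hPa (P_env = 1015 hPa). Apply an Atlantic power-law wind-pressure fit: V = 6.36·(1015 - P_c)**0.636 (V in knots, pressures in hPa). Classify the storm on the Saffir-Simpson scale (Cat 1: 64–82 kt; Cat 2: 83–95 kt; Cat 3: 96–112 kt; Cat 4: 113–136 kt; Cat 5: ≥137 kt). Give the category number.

4

ΔP = 1015 − 902 = 113 hPa.
V ≈ 6.36 × 113^0.636 = 6.36 × 20.22 ≈ 129 kt.
129 kt falls in the Category 4 band.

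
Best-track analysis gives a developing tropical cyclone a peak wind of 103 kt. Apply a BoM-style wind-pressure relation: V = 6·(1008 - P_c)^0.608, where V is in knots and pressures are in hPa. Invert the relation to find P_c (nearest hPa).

ΔP = (V / 6)^(1/0.608) = (103/6)^1.645.
103/6 = 17.167; 17.167^1.645 ≈ 107.33 hPa.
P_c = 1008 − 107.33 = 900.67 ≈ 901 hPa.

901 hPa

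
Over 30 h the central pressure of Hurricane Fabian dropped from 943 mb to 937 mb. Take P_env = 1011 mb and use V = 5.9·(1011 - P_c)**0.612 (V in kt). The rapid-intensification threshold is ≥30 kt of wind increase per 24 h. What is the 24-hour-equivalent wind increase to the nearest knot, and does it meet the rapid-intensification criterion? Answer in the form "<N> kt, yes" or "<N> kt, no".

V₁: ΔP = 68, V ≈ 5.9 × 68^0.612 ≈ 78.05 kt.
V₂: ΔP = 74, V ≈ 5.9 × 74^0.612 ≈ 82.19 kt.
ΔV over 30 h = 4.14 kt → 24 h equivalent = 4.14 × 24/30 ≈ 3.31 kt.
3 kt < 30 kt ⇒ not rapid intensification.

3 kt, no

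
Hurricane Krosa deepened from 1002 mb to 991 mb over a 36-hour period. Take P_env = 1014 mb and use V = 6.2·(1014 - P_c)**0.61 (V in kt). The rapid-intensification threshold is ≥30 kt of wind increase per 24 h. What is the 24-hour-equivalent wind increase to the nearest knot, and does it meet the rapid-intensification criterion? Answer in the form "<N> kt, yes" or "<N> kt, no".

9 kt, no

V₁: ΔP = 12, V ≈ 6.2 × 12^0.61 ≈ 28.23 kt.
V₂: ΔP = 23, V ≈ 6.2 × 23^0.61 ≈ 41.98 kt.
ΔV over 36 h = 13.75 kt → 24 h equivalent = 13.75 × 24/36 ≈ 9.17 kt.
9 kt < 30 kt ⇒ not rapid intensification.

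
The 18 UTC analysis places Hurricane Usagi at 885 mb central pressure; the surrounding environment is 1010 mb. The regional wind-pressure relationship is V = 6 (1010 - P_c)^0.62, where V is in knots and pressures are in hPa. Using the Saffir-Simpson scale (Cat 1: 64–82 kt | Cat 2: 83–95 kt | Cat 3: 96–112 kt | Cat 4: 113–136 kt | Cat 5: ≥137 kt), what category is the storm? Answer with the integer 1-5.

ΔP = 1010 − 885 = 125 mb.
V ≈ 6 × 125^0.62 = 6 × 19.96 ≈ 120 kt.
120 kt falls in the Category 4 band.

4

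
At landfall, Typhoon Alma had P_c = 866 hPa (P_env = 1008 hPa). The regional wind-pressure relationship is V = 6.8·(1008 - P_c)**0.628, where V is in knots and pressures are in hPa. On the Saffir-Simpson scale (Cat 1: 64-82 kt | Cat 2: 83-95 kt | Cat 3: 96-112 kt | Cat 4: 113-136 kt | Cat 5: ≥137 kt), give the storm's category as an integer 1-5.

ΔP = 1008 − 866 = 142 hPa.
V ≈ 6.8 × 142^0.628 = 6.8 × 22.47 ≈ 153 kt.
153 kt falls in the Category 5 band.

5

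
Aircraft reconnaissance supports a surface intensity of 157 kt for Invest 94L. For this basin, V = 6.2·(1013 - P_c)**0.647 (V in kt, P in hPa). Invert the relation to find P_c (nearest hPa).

865 hPa

ΔP = (V / 6.2)^(1/0.647) = (157/6.2)^1.546.
157/6.2 = 25.323; 25.323^1.546 ≈ 147.66 hPa.
P_c = 1013 − 147.66 = 865.34 ≈ 865 hPa.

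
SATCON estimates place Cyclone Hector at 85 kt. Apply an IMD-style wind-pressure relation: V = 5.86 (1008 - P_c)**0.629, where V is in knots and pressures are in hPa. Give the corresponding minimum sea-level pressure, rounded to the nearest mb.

938 mb

ΔP = (V / 5.86)^(1/0.629) = (85/5.86)^1.590.
85/5.86 = 14.505; 14.505^1.590 ≈ 70.25 mb.
P_c = 1008 − 70.25 = 937.75 ≈ 938 mb.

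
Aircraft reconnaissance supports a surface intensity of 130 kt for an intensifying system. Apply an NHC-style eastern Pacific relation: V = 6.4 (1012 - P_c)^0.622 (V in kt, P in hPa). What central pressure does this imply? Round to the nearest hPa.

ΔP = (V / 6.4)^(1/0.622) = (130/6.4)^1.608.
130/6.4 = 20.312; 20.312^1.608 ≈ 126.62 hPa.
P_c = 1012 − 126.62 = 885.38 ≈ 885 hPa.

885 hPa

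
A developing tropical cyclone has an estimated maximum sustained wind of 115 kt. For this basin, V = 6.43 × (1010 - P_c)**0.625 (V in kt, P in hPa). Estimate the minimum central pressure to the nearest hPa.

909 hPa

ΔP = (V / 6.43)^(1/0.625) = (115/6.43)^1.600.
115/6.43 = 17.885; 17.885^1.600 ≈ 100.92 hPa.
P_c = 1010 − 100.92 = 909.08 ≈ 909 hPa.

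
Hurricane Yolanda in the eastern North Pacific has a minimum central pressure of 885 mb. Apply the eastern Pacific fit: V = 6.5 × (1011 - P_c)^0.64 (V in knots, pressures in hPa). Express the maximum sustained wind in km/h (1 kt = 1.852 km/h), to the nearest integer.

ΔP = 1011 − 885 = 126 mb.
V ≈ 6.5 × 126^0.64 = 6.5 × 22.092 ≈ 143.599 kt.
143.599 × 1.852 ≈ 265.94 km/h → 266 km/h.

266 km/h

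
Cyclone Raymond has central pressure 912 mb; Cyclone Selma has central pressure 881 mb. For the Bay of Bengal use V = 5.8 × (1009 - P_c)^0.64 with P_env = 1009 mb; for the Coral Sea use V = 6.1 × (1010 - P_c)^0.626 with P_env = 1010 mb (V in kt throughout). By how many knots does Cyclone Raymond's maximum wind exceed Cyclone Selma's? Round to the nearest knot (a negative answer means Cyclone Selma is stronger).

-19 kt

Cyclone Raymond: ΔP = 97; V ≈ 5.8 × 97^0.64 ≈ 108.38 kt.
Cyclone Selma: ΔP = 129; V ≈ 6.1 × 129^0.626 ≈ 127.81 kt.
Difference ≈ 108.38 − 127.81 = -19.43 → -19 kt.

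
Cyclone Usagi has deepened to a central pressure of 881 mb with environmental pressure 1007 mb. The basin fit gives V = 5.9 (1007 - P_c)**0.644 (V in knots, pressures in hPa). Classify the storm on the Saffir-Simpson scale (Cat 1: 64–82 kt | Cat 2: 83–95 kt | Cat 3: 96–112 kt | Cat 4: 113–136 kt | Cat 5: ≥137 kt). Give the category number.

4

ΔP = 1007 − 881 = 126 mb.
V ≈ 5.9 × 126^0.644 = 5.9 × 22.52 ≈ 133 kt.
133 kt falls in the Category 4 band.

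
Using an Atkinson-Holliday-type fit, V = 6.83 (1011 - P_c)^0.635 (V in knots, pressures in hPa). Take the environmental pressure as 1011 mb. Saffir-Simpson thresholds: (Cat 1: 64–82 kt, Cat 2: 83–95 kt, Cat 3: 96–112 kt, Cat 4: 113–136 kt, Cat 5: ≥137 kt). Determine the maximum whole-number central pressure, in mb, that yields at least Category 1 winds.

977 mb

Category 1 begins at V = 64 kt.
Required ΔP = (64/6.83)^(1/0.635) = 9.370^1.575 ≈ 33.91 mb.
P_c ≤ 1011 − 33.91 = 977.09, so the highest integer P_c is 977 mb.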